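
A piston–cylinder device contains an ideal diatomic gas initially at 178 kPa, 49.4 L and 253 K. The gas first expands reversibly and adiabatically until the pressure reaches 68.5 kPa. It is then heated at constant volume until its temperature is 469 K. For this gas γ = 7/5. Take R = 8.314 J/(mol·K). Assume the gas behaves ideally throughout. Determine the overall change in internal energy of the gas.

18800 J

n = P₁V₁/(RT₁) = 178×49.4/(8.314×253) = 4.18 mol.
Step 1 — Adiabatic: T₂/T₁ = (P₂/P₁)^((γ−1)/γ) ⇒ T₂ = 253×(0.385)^0.286 = 193 K; V₂ = 97.7 L.
ΔU = nCvΔT = 4.18×20.8×(193−253) = -5250 J.
Q = 0 for an adiabatic process, so W = −ΔU = 5250 J.
State after step 1: P = 68.5 kPa, V = 97.7 L, T = 193 K.
Step 2 — Isochoric: V stays 97.7 L; P/T = const ⇒ T₂ = 469 K, P₂ = 167 kPa.
W = 0 (no volume change).
ΔU = nCvΔT = 4.18×20.8×(469−193) = 24000 J.
Q = ΔU = 24000 J.
Net over both steps: W = 5250 J, Q = 24000 J, ΔU = 18800 J.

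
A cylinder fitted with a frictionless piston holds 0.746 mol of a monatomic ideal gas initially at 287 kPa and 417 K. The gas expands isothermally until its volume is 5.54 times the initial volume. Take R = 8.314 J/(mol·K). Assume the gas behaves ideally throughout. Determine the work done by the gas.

4430 J

V₁ = nRT₁/P₁ = 0.746×8.314×417/287 = 9.01 L.
Isothermal: T stays 417 K; PV = const ⇒ V₂ = 49.9 L, P₂ = 51.8 kPa.
W = nRT ln(V₂/V₁) = 0.746×8.314×417×ln(5.54) = 4430 J.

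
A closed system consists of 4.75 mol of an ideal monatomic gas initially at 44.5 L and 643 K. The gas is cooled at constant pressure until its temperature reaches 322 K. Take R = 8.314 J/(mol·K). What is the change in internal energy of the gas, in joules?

P₁ = nRT₁/V₁ = 4.75×8.314×643/44.5 = 571 kPa.
Isobaric: P stays 571 kPa; V/T = const ⇒ T₂ = 322 K, V₂ = 22.3 L.
For an ideal gas ΔU = nCvΔT with Cv = (3/2)R = 12.5 J/(mol·K).
ΔU = 4.75×12.5×(322−643) = -19000 J.

-19000 J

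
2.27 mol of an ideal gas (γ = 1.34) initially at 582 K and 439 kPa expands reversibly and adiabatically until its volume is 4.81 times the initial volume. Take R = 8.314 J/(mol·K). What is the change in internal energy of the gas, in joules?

V₁ = nRT₁/P₁ = 2.27×8.314×582/439 = 25.0 L.
Adiabatic: TV^(γ−1) = const ⇒ T₂ = 582×(0.208)^0.340 = 341 K; PV^γ = const ⇒ P₂ = 53.5 kPa.
For an ideal gas ΔU = nCvΔT with Cv = R/(γ−1) = 24.5 J/(mol·K).
ΔU = 2.27×24.5×(341−582) = -13400 J.

-13400 J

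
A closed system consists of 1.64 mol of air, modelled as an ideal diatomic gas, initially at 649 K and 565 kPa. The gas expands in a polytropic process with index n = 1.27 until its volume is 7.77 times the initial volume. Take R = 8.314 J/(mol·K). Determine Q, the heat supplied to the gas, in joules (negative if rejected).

V₁ = nRT₁/P₁ = 1.64×8.314×649/565 = 15.7 L.
Polytropic n=1.27: T₂ = T₁(V₁/V₂)^(n−1) = 649×(0.129)^0.27 = 373 K; P₂ = P₁(V₁/V₂)^n = 41.8 kPa.
W = (P₁V₁−P₂V₂)/(n−1) = (565×15.7−41.8×122)/0.27 = 13900 J.
ΔU = nCvΔT = 1.64×20.8×(373−649) = -9400 J.
Q = ΔU + W = 4530 J.

4530 J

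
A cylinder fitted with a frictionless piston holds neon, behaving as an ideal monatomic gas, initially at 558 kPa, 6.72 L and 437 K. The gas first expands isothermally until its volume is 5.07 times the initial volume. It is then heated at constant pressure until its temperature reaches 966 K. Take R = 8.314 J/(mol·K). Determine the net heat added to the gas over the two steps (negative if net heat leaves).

n = P₁V₁/(RT₁) = 558×6.72/(8.314×437) = 1.03 mol.
Step 1 — Isothermal: T stays 437 K; PV = const ⇒ V₂ = 34.1 L, P₂ = 110 kPa.
ΔU = 0 (ideal gas, T constant).
W = nRT ln(V₂/V₁) = 1.03×8.314×437×ln(5.07) = 6090 J.
Q = ΔU + W = 6090 J.
State after step 1: P = 110 kPa, V = 34.1 L, T = 437 K.
Step 2 — Isobaric: P stays 110 kPa; V/T = const ⇒ T₂ = 966 K, V₂ = 75.3 L.
W = PΔV = 110×(75.3−34.1) kPa·L = 4540 J.
ΔU = nCvΔT = 1.03×12.5×(966−437) = 6810 J.
Q = ΔU + W = nCpΔT = 11300 J.
Net over both steps: W = 10600 J, Q = 17400 J, ΔU = 6810 J.

17400 J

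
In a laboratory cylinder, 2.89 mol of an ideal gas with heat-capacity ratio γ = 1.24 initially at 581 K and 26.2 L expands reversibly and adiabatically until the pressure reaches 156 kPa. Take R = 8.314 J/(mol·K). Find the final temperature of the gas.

P₁ = nRT₁/V₁ = 2.89×8.314×581/26.2 = 533 kPa.
Adiabatic: T₂/T₁ = (P₂/P₁)^((γ−1)/γ) ⇒ T₂ = 581×(0.293)^0.194 = 458 K; V₂ = 70.6 L.

458 K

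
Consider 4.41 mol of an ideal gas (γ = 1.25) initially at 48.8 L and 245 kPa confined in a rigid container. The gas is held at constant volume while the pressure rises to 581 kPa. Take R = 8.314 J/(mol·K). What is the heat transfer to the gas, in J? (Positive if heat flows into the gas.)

65600 J

T₁ = P₁V₁/(nR) = 245×48.8/(4.41×8.314) = 326 K.
Isochoric: V stays 48.8 L; P/T = const ⇒ T₂ = 773 K, P₂ = 581 kPa.
W = 0 (no volume change).
ΔU = nCvΔT = 4.41×33.3×(773−326) = 65600 J.
Q = ΔU = 65600 J.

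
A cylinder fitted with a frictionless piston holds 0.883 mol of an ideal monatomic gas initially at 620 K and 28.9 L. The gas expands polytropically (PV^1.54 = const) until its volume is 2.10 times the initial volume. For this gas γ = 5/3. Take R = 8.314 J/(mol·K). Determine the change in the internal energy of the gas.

-2250 J

P₁ = nRT₁/V₁ = 0.883×8.314×620/28.9 = 157 kPa.
Polytropic n=1.54: T₂ = T₁(V₁/V₂)^(n−1) = 620×(0.476)^0.54 = 415 K; P₂ = P₁(V₁/V₂)^n = 50.2 kPa.
For an ideal gas ΔU = nCvΔT with Cv = (3/2)R = 12.5 J/(mol·K).
ΔU = 0.883×12.5×(415−620) = -2250 J.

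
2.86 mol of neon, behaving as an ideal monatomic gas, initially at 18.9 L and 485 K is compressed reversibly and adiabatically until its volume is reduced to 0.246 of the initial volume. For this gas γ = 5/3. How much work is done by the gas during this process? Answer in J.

-26800 J

P₁ = nRT₁/V₁ = 2.86×8.314×485/18.9 = 610 kPa.
Adiabatic: TV^(γ−1) = const ⇒ T₂ = 485×(4.07)^0.667 = 1240 K; PV^γ = const ⇒ P₂ = 6320 kPa.
ΔU = nCvΔT = 2.86×12.5×(1240−485) = 26800 J.
Q = 0 for an adiabatic process, so W = −ΔU = -26800 J.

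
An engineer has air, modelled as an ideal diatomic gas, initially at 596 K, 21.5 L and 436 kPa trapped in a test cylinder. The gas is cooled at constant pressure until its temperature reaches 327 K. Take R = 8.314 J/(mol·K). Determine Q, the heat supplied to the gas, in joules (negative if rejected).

-14800 J

n = P₁V₁/(RT₁) = 436×21.5/(8.314×596) = 1.89 mol.
Isobaric: P stays 436 kPa; V/T = const ⇒ T₂ = 327 K, V₂ = 11.8 L.
W = PΔV = 436×(11.8−21.5) kPa·L = -4230 J.
ΔU = nCvΔT = 1.89×20.8×(327−596) = -10600 J.
Q = ΔU + W = nCpΔT = -14800 J.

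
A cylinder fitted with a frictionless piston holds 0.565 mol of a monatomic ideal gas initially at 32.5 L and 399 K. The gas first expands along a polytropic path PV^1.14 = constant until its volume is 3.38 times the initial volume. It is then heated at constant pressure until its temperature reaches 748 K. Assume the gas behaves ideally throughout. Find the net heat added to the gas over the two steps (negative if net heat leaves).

6490 J

P₁ = nRT₁/V₁ = 0.565×8.314×399/32.5 = 57.7 kPa.
Step 1 — Polytropic n=1.14: T₂ = T₁(V₁/V₂)^(n−1) = 399×(0.296)^0.14 = 336 K; P₂ = P₁(V₁/V₂)^n = 14.4 kPa.
W = (P₁V₁−P₂V₂)/(n−1) = (57.7×32.5−14.4×110)/0.14 = 2100 J.
ΔU = nCvΔT = 0.565×12.5×(336−399) = -441 J.
Q = ΔU + W = 1660 J.
State after step 1: P = 14.4 kPa, V = 110 L, T = 336 K.
Step 2 — Isobaric: P stays 14.4 kPa; V/T = const ⇒ T₂ = 748 K, V₂ = 244 L.
W = PΔV = 14.4×(244−110) kPa·L = 1930 J.
ΔU = nCvΔT = 0.565×12.5×(748−336) = 2900 J.
Q = ΔU + W = nCpΔT = 4830 J.
Net over both steps: W = 4030 J, Q = 6490 J, ΔU = 2460 J.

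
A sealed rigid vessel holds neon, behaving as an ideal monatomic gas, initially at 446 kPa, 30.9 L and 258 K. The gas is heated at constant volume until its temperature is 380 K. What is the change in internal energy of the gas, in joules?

n = P₁V₁/(RT₁) = 446×30.9/(8.314×258) = 6.42 mol.
Isochoric: V stays 30.9 L; P/T = const ⇒ T₂ = 380 K, P₂ = 657 kPa.
For an ideal gas ΔU = nCvΔT with Cv = (3/2)R = 12.5 J/(mol·K).
ΔU = 6.42×12.5×(380−258) = 9780 J.

9780 J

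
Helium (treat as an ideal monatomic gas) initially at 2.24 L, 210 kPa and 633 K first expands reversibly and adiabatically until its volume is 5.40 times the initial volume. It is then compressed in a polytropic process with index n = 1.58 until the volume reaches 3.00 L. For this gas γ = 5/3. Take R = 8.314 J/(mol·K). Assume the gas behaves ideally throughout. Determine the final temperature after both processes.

462 K

n = P₁V₁/(RT₁) = 210×2.24/(8.314×633) = 0.0894 mol.
Step 1 — Adiabatic: TV^(γ−1) = const ⇒ T₂ = 633×(0.185)^0.667 = 206 K; PV^γ = const ⇒ P₂ = 12.6 kPa.
ΔU = nCvΔT = 0.0894×12.5×(206−633) = -476 J.
Q = 0 for an adiabatic process, so W = −ΔU = 476 J.
State after step 1: P = 12.6 kPa, V = 12.1 L, T = 206 K.
Step 2 — Polytropic n=1.58: T₂ = T₁(V₁/V₂)^(n−1) = 206×(4.03)^0.58 = 462 K; P₂ = P₁(V₁/V₂)^n = 114 kPa.
W = (P₁V₁−P₂V₂)/(n−1) = (12.6×12.1−114×3.00)/0.58 = -328 J.
ΔU = nCvΔT = 0.0894×12.5×(462−206) = 285 J.
Q = ΔU + W = -42.6 J.
Net over both steps: W = 148 J, Q = -42.6 J, ΔU = -191 J.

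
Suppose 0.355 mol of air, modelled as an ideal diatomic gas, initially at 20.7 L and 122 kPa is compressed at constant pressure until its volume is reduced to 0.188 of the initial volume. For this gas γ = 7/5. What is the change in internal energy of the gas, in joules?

T₁ = P₁V₁/(nR) = 122×20.7/(0.355×8.314) = 856 K.
Isobaric: P stays 122 kPa; V/T = const ⇒ T₂ = 161 K, V₂ = 3.89 L.
For an ideal gas ΔU = nCvΔT with Cv = (5/2)R = 20.8 J/(mol·K).
ΔU = 0.355×20.8×(161−856) = -5130 J.

-5130 J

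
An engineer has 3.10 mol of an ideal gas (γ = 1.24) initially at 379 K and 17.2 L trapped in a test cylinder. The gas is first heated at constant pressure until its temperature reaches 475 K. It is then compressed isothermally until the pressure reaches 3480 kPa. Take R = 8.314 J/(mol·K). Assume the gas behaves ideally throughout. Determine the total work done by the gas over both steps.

-19700 J

P₁ = nRT₁/V₁ = 3.10×8.314×379/17.2 = 568 kPa.
Step 1 — Isobaric: P stays 568 kPa; V/T = const ⇒ T₂ = 475 K, V₂ = 21.6 L.
W = PΔV = 568×(21.6−17.2) kPa·L = 2470 J.
ΔU = nCvΔT = 3.10×34.6×(475−379) = 10300 J.
Q = ΔU + W = nCpΔT = 12800 J.
State after step 1: P = 568 kPa, V = 21.6 L, T = 475 K.
Step 2 — Isothermal: T stays 475 K; PV = const ⇒ V₂ = 3.52 L, P₂ = 3480 kPa.
ΔU = 0 (ideal gas, T constant).
W = nRT ln(V₂/V₁) = 3.10×8.314×475×ln(0.163) = -22200 J.
Q = ΔU + W = -22200 J.
Net over both steps: W = -19700 J, Q = -9410 J, ΔU = 10300 J.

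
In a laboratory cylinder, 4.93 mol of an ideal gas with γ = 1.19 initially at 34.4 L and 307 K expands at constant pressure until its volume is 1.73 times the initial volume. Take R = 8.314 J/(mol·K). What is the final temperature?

P₁ = nRT₁/V₁ = 4.93×8.314×307/34.4 = 366 kPa.
Isobaric: P stays 366 kPa; V/T = const ⇒ T₂ = 531 K, V₂ = 59.5 L.

531 K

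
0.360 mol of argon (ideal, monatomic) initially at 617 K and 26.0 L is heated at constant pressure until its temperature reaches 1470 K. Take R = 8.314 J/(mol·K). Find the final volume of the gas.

P₁ = nRT₁/V₁ = 0.360×8.314×617/26.0 = 71.0 kPa.
Isobaric: P stays 71.0 kPa; V/T = const ⇒ T₂ = 1470 K, V₂ = 61.9 L.

61.9 L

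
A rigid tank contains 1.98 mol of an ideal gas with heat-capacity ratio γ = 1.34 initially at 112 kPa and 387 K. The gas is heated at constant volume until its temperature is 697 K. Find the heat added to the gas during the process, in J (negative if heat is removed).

15000 J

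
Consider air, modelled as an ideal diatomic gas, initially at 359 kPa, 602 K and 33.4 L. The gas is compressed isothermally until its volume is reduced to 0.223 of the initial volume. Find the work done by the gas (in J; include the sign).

n = P₁V₁/(RT₁) = 359×33.4/(8.314×602) = 2.40 mol.
Isothermal: T stays 602 K; PV = const ⇒ V₂ = 7.45 L, P₂ = 1610 kPa.
W = nRT ln(V₂/V₁) = 2.40×8.314×602×ln(0.223) = -18000 J.

-18000 J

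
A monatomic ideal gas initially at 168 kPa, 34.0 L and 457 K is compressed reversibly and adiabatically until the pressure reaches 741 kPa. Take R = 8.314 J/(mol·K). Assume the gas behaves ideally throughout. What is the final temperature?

827 K

Adiabatic: T₂/T₁ = (P₂/P₁)^((γ−1)/γ) ⇒ T₂ = 457×(4.41)^0.400 = 827 K; V₂ = 14.0 L.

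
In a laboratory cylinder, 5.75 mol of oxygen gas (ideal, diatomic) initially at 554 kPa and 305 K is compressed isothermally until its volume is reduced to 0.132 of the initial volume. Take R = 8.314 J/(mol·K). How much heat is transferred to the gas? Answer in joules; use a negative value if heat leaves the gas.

V₁ = nRT₁/P₁ = 5.75×8.314×305/554 = 26.3 L.
Isothermal: T stays 305 K; PV = const ⇒ V₂ = 3.47 L, P₂ = 4200 kPa.
ΔU = 0 (ideal gas, T constant).
W = nRT ln(V₂/V₁) = 5.75×8.314×305×ln(0.132) = -29500 J.
Q = ΔU + W = -29500 J.

-29500 J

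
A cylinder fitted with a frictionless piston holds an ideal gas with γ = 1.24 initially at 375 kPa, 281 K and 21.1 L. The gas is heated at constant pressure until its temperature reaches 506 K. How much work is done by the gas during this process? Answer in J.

6340 J

n = P₁V₁/(RT₁) = 375×21.1/(8.314×281) = 3.39 mol.
Isobaric: P stays 375 kPa; V/T = const ⇒ T₂ = 506 K, V₂ = 38.0 L.
W = PΔV = 375×(38.0−21.1) kPa·L = 6340 J.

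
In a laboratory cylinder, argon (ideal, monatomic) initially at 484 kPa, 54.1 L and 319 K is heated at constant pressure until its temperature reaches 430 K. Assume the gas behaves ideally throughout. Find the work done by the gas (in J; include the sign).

n = P₁V₁/(RT₁) = 484×54.1/(8.314×319) = 9.87 mol.
Isobaric: P stays 484 kPa; V/T = const ⇒ T₂ = 430 K, V₂ = 72.9 L.
W = PΔV = 484×(72.9−54.1) kPa·L = 9110 J.

9110 J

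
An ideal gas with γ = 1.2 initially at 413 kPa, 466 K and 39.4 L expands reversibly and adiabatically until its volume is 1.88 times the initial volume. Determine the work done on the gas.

n = P₁V₁/(RT₁) = 413×39.4/(8.314×466) = 4.20 mol.
Adiabatic: TV^(γ−1) = const ⇒ T₂ = 466×(0.532)^0.200 = 411 K; PV^γ = const ⇒ P₂ = 194 kPa.
ΔU = nCvΔT = 4.20×41.6×(411−466) = -9650 J.
Q = 0 for an adiabatic process, so W = −ΔU = 9650 J.
Work done on the gas = −W_by = -9650 J.

-9650 J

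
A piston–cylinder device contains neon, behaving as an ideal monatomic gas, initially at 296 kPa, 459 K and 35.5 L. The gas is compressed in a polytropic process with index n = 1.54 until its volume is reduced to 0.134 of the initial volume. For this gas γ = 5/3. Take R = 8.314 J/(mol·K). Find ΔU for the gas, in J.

n = P₁V₁/(RT₁) = 296×35.5/(8.314×459) = 2.75 mol.
Polytropic n=1.54: T₂ = T₁(V₁/V₂)^(n−1) = 459×(7.46)^0.54 = 1360 K; P₂ = P₁(V₁/V₂)^n = 6540 kPa.
For an ideal gas ΔU = nCvΔT with Cv = (3/2)R = 12.5 J/(mol·K).
ΔU = 2.75×12.5×(1360−459) = 30900 J.

30900 J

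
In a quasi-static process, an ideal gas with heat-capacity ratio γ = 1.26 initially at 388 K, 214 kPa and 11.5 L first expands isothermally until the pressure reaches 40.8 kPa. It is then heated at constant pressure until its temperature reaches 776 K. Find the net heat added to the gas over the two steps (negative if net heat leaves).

n = P₁V₁/(RT₁) = 214×11.5/(8.314×388) = 0.763 mol.
Step 1 — Isothermal: T stays 388 K; PV = const ⇒ V₂ = 60.3 L, P₂ = 40.8 kPa.
ΔU = 0 (ideal gas, T constant).
W = nRT ln(V₂/V₁) = 0.763×8.314×388×ln(5.25) = 4080 J.
Q = ΔU + W = 4080 J.
State after step 1: P = 40.8 kPa, V = 60.3 L, T = 388 K.
Step 2 — Isobaric: P stays 40.8 kPa; V/T = const ⇒ T₂ = 776 K, V₂ = 121 L.
W = PΔV = 40.8×(121−60.3) kPa·L = 2460 J.
ΔU = nCvΔT = 0.763×32.0×(776−388) = 9470 J.
Q = ΔU + W = nCpΔT = 11900 J.
Net over both steps: W = 6540 J, Q = 16000 J, ΔU = 9470 J.

16000 J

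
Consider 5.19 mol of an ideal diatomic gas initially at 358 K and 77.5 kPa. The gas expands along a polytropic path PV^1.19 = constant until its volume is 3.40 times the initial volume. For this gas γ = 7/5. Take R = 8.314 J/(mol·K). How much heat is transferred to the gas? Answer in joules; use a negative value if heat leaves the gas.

V₁ = nRT₁/P₁ = 5.19×8.314×358/77.5 = 199 L.
Polytropic n=1.19: T₂ = T₁(V₁/V₂)^(n−1) = 358×(0.294)^0.19 = 284 K; P₂ = P₁(V₁/V₂)^n = 18.1 kPa.
W = (P₁V₁−P₂V₂)/(n−1) = (77.5×199−18.1×678)/0.19 = 16900 J.
ΔU = nCvΔT = 5.19×20.8×(284−358) = -8010 J.
Q = ΔU + W = 8860 J.

8860 J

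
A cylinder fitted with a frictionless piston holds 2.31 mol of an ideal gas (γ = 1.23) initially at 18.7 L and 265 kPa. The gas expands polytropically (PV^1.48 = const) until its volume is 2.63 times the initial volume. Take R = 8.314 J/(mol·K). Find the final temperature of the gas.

162 K

T₁ = P₁V₁/(nR) = 265×18.7/(2.31×8.314) = 258 K.
Polytropic n=1.48: T₂ = T₁(V₁/V₂)^(n−1) = 258×(0.380)^0.48 = 162 K; P₂ = P₁(V₁/V₂)^n = 63.3 kPa.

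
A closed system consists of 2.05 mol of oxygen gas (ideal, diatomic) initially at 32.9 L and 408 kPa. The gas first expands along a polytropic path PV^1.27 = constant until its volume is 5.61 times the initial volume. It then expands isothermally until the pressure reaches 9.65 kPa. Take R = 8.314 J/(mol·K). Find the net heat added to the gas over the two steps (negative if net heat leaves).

T₁ = P₁V₁/(nR) = 408×32.9/(2.05×8.314) = 788 K.
Step 1 — Polytropic n=1.27: T₂ = T₁(V₁/V₂)^(n−1) = 788×(0.178)^0.27 = 494 K; P₂ = P₁(V₁/V₂)^n = 45.7 kPa.
W = (P₁V₁−P₂V₂)/(n−1) = (408×32.9−45.7×185)/0.27 = 18500 J.
ΔU = nCvΔT = 2.05×20.8×(494−788) = -12500 J.
Q = ΔU + W = 6010 J.
State after step 1: P = 45.7 kPa, V = 185 L, T = 494 K.
Step 2 — Isothermal: T stays 494 K; PV = const ⇒ V₂ = 873 L, P₂ = 9.65 kPa.
ΔU = 0 (ideal gas, T constant).
W = nRT ln(V₂/V₁) = 2.05×8.314×494×ln(4.73) = 13100 J.
Q = ΔU + W = 13100 J.
Net over both steps: W = 31600 J, Q = 19100 J, ΔU = -12500 J.

19100 J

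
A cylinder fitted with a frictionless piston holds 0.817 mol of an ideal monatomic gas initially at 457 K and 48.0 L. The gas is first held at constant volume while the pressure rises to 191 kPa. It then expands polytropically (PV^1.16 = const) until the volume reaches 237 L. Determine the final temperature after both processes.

1050 K

P₁ = nRT₁/V₁ = 0.817×8.314×457/48.0 = 64.7 kPa.
Step 1 — Isochoric: V stays 48.0 L; P/T = const ⇒ T₂ = 1350 K, P₂ = 191 kPa.
W = 0 (no volume change).
ΔU = nCvΔT = 0.817×12.5×(1350−457) = 9100 J.
Q = ΔU = 9100 J.
State after step 1: P = 191 kPa, V = 48.0 L, T = 1350 K.
Step 2 — Polytropic n=1.16: T₂ = T₁(V₁/V₂)^(n−1) = 1350×(0.203)^0.16 = 1050 K; P₂ = P₁(V₁/V₂)^n = 30.0 kPa.
W = (P₁V₁−P₂V₂)/(n−1) = (191×48.0−30.0×237)/0.16 = 12900 J.
ΔU = nCvΔT = 0.817×12.5×(1050−1350) = -3100 J.
Q = ΔU + W = 9820 J.
Net over both steps: W = 12900 J, Q = 18900 J, ΔU = 6000 J.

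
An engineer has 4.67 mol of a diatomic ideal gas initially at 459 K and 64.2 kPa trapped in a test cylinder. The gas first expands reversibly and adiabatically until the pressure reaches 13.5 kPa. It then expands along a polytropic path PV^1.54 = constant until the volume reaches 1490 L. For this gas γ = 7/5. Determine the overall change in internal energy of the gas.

V₁ = nRT₁/P₁ = 4.67×8.314×459/64.2 = 278 L.
Step 1 — Adiabatic: T₂/T₁ = (P₂/P₁)^((γ−1)/γ) ⇒ T₂ = 459×(0.210)^0.286 = 294 K; V₂ = 846 L.
ΔU = nCvΔT = 4.67×20.8×(294−459) = -16000 J.
Q = 0 for an adiabatic process, so W = −ΔU = 16000 J.
State after step 1: P = 13.5 kPa, V = 846 L, T = 294 K.
Step 2 — Polytropic n=1.54: T₂ = T₁(V₁/V₂)^(n−1) = 294×(0.567)^0.54 = 216 K; P₂ = P₁(V₁/V₂)^n = 5.64 kPa.
W = (P₁V₁−P₂V₂)/(n−1) = (13.5×846−5.64×1490)/0.54 = 5570 J.
ΔU = nCvΔT = 4.67×20.8×(216−294) = -7520 J.
Q = ΔU + W = -1950 J.
Net over both steps: W = 21600 J, Q = -1950 J, ΔU = -23500 J.

-23500 J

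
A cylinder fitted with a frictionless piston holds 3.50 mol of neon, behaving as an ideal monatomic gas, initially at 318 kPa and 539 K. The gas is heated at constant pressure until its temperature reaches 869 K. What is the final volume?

V₁ = nRT₁/P₁ = 3.50×8.314×539/318 = 49.3 L.
Isobaric: P stays 318 kPa; V/T = const ⇒ T₂ = 869 K, V₂ = 79.5 L.

79.5 L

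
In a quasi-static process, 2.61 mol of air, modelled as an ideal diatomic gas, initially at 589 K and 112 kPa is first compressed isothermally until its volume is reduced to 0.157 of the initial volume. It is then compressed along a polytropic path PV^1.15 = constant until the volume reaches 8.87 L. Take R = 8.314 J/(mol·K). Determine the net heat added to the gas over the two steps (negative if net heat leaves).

V₁ = nRT₁/P₁ = 2.61×8.314×589/112 = 114 L.
Step 1 — Isothermal: T stays 589 K; PV = const ⇒ V₂ = 17.9 L, P₂ = 713 kPa.
ΔU = 0 (ideal gas, T constant).
W = nRT ln(V₂/V₁) = 2.61×8.314×589×ln(0.157) = -23700 J.
Q = ΔU + W = -23700 J.
State after step 1: P = 713 kPa, V = 17.9 L, T = 589 K.
Step 2 — Polytropic n=1.15: T₂ = T₁(V₁/V₂)^(n−1) = 589×(2.02)^0.15 = 655 K; P₂ = P₁(V₁/V₂)^n = 1600 kPa.
W = (P₁V₁−P₂V₂)/(n−1) = (713×17.9−1600×8.87)/0.15 = -9480 J.
ΔU = nCvΔT = 2.61×20.8×(655−589) = 3550 J.
Q = ΔU + W = -5920 J.
Net over both steps: W = -33100 J, Q = -29600 J, ΔU = 3550 J.

-29600 J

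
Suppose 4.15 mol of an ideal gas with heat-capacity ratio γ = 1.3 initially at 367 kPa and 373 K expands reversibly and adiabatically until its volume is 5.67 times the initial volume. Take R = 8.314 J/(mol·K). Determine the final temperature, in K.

V₁ = nRT₁/P₁ = 4.15×8.314×373/367 = 35.1 L.
Adiabatic: TV^(γ−1) = const ⇒ T₂ = 373×(0.176)^0.300 = 222 K; PV^γ = const ⇒ P₂ = 38.5 kPa.

222 K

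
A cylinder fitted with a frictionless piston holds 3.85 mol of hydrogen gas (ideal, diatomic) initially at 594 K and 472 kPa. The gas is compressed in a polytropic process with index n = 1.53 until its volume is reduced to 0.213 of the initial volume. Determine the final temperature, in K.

V₁ = nRT₁/P₁ = 3.85×8.314×594/472 = 40.3 L.
Polytropic n=1.53: T₂ = T₁(V₁/V₂)^(n−1) = 594×(4.69)^0.53 = 1350 K; P₂ = P₁(V₁/V₂)^n = 5030 kPa.

1350 K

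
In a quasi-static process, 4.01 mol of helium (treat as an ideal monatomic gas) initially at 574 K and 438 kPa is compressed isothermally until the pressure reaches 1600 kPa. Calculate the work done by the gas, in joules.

-24800 J

V₁ = nRT₁/P₁ = 4.01×8.314×574/438 = 43.7 L.
Isothermal: T stays 574 K; PV = const ⇒ V₂ = 12.0 L, P₂ = 1600 kPa.
W = nRT ln(V₂/V₁) = 4.01×8.314×574×ln(0.274) = -24800 J.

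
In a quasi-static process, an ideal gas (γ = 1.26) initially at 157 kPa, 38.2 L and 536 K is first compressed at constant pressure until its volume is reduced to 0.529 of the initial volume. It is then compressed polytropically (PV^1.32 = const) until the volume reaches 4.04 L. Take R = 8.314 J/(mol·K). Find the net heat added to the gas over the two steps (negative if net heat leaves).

-12100 J

n = P₁V₁/(RT₁) = 157×38.2/(8.314×536) = 1.35 mol.
Step 1 — Isobaric: P stays 157 kPa; V/T = const ⇒ T₂ = 284 K, V₂ = 20.2 L.
W = PΔV = 157×(20.2−38.2) kPa·L = -2820 J.
ΔU = nCvΔT = 1.35×32.0×(284−536) = -10900 J.
Q = ΔU + W = nCpΔT = -13700 J.
State after step 1: P = 157 kPa, V = 20.2 L, T = 284 K.
Step 2 — Polytropic n=1.32: T₂ = T₁(V₁/V₂)^(n−1) = 284×(5.00)^0.32 = 475 K; P₂ = P₁(V₁/V₂)^n = 1310 kPa.
W = (P₁V₁−P₂V₂)/(n−1) = (157×20.2−1310×4.04)/0.32 = -6680 J.
ΔU = nCvΔT = 1.35×32.0×(475−284) = 8220 J.
Q = ΔU + W = 1540 J.
Net over both steps: W = -9510 J, Q = -12100 J, ΔU = -2640 J.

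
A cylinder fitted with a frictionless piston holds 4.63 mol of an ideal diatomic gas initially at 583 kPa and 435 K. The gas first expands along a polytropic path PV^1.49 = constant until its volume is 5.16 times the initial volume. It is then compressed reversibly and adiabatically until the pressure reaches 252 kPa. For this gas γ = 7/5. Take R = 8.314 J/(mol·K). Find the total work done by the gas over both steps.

7970 J

V₁ = nRT₁/P₁ = 4.63×8.314×435/583 = 28.7 L.
Step 1 — Polytropic n=1.49: T₂ = T₁(V₁/V₂)^(n−1) = 435×(0.194)^0.49 = 195 K; P₂ = P₁(V₁/V₂)^n = 50.6 kPa.
W = (P₁V₁−P₂V₂)/(n−1) = (583×28.7−50.6×148)/0.49 = 18900 J.
ΔU = nCvΔT = 4.63×20.8×(195−435) = -23100 J.
Q = ΔU + W = -4250 J.
State after step 1: P = 50.6 kPa, V = 148 L, T = 195 K.
Step 2 — Adiabatic: T₂/T₁ = (P₂/P₁)^((γ−1)/γ) ⇒ T₂ = 195×(4.98)^0.286 = 308 K; V₂ = 47.1 L.
ΔU = nCvΔT = 4.63×20.8×(308−195) = 10900 J.
Q = 0 for an adiabatic process, so W = −ΔU = -10900 J.
Net over both steps: W = 7970 J, Q = -4250 J, ΔU = -12200 J.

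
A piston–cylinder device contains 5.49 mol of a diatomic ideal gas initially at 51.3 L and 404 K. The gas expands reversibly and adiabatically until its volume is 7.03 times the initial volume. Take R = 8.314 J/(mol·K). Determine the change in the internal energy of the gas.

P₁ = nRT₁/V₁ = 5.49×8.314×404/51.3 = 359 kPa.
Adiabatic: TV^(γ−1) = const ⇒ T₂ = 404×(0.142)^0.400 = 185 K; PV^γ = const ⇒ P₂ = 23.4 kPa.
For an ideal gas ΔU = nCvΔT with Cv = (5/2)R = 20.8 J/(mol·K).
ΔU = 5.49×20.8×(185−404) = -25000 J.

-25000 J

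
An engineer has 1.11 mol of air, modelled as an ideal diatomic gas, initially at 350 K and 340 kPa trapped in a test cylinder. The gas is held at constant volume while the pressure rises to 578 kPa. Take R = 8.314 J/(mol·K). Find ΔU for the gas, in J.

5650 J

V₁ = nRT₁/P₁ = 1.11×8.314×350/340 = 9.50 L.
Isochoric: V stays 9.50 L; P/T = const ⇒ T₂ = 595 K, P₂ = 578 kPa.
For an ideal gas ΔU = nCvΔT with Cv = (5/2)R = 20.8 J/(mol·K).
ΔU = 1.11×20.8×(595−350) = 5650 J.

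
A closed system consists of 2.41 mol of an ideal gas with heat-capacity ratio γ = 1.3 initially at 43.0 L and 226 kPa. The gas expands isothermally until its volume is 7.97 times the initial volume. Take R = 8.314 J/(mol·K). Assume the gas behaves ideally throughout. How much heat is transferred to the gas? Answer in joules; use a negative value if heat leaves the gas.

20200 J

T₁ = P₁V₁/(nR) = 226×43.0/(2.41×8.314) = 485 K.
Isothermal: T stays 485 K; PV = const ⇒ V₂ = 343 L, P₂ = 28.4 kPa.
ΔU = 0 (ideal gas, T constant).
W = nRT ln(V₂/V₁) = 2.41×8.314×485×ln(7.97) = 20200 J.
Q = ΔU + W = 20200 J.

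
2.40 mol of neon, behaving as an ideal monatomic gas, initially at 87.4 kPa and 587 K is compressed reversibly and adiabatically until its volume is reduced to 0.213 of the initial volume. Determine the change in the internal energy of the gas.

31700 J

V₁ = nRT₁/P₁ = 2.40×8.314×587/87.4 = 134 L.
Adiabatic: TV^(γ−1) = const ⇒ T₂ = 587×(4.69)^0.667 = 1650 K; PV^γ = const ⇒ P₂ = 1150 kPa.
For an ideal gas ΔU = nCvΔT with Cv = (3/2)R = 12.5 J/(mol·K).
ΔU = 2.40×12.5×(1650−587) = 31700 J.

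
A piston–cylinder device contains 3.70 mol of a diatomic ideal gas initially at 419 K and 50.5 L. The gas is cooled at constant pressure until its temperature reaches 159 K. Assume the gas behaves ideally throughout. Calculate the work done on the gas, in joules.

8000 J

P₁ = nRT₁/V₁ = 3.70×8.314×419/50.5 = 255 kPa.
Isobaric: P stays 255 kPa; V/T = const ⇒ T₂ = 159 K, V₂ = 19.2 L.
W = PΔV = 255×(19.2−50.5) kPa·L = -8000 J.
Work done on the gas = −W_by = 8000 J.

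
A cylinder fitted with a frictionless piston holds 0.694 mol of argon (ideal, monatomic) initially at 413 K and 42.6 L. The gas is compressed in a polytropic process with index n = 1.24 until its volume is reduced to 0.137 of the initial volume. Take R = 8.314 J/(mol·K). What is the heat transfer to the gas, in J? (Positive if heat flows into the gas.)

-3880 J

P₁ = nRT₁/V₁ = 0.694×8.314×413/42.6 = 55.9 kPa.
Polytropic n=1.24: T₂ = T₁(V₁/V₂)^(n−1) = 413×(7.30)^0.24 = 665 K; P₂ = P₁(V₁/V₂)^n = 658 kPa.
W = (P₁V₁−P₂V₂)/(n−1) = (55.9×42.6−658×5.84)/0.24 = -6070 J.
ΔU = nCvΔT = 0.694×12.5×(665−413) = 2190 J.
Q = ΔU + W = -3880 J.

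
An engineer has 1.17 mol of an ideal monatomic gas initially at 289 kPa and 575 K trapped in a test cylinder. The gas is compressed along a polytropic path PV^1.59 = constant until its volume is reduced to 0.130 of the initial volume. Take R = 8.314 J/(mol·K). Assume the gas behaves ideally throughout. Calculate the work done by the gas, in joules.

-22100 J

V₁ = nRT₁/P₁ = 1.17×8.314×575/289 = 19.4 L.
Polytropic n=1.59: T₂ = T₁(V₁/V₂)^(n−1) = 575×(7.69)^0.59 = 1920 K; P₂ = P₁(V₁/V₂)^n = 7410 kPa.
W = (P₁V₁−P₂V₂)/(n−1) = (289×19.4−7410×2.52)/0.59 = -22100 J.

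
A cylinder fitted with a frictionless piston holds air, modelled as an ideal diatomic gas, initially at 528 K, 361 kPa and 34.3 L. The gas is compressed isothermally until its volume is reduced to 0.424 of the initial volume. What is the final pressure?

Isothermal: T stays 528 K; PV = const ⇒ V₂ = 14.5 L, P₂ = 851 kPa.

851 kPa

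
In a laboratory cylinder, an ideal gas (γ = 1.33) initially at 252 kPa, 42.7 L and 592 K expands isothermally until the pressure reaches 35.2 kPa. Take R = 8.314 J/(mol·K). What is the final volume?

306 L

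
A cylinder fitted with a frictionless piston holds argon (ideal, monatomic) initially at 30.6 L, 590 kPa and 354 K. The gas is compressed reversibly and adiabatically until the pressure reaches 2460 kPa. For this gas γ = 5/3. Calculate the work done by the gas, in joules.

-20900 J

n = P₁V₁/(RT₁) = 590×30.6/(8.314×354) = 6.13 mol.
Adiabatic: T₂/T₁ = (P₂/P₁)^((γ−1)/γ) ⇒ T₂ = 354×(4.17)^0.400 = 627 K; V₂ = 13.0 L.
ΔU = nCvΔT = 6.13×12.5×(627−354) = 20900 J.
Q = 0 for an adiabatic process, so W = −ΔU = -20900 J.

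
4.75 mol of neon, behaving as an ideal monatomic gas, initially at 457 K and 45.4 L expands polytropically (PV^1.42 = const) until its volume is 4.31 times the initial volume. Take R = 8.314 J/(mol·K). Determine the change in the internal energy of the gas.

-12400 J

P₁ = nRT₁/V₁ = 4.75×8.314×457/45.4 = 398 kPa.
Polytropic n=1.42: T₂ = T₁(V₁/V₂)^(n−1) = 457×(0.232)^0.42 = 247 K; P₂ = P₁(V₁/V₂)^n = 49.9 kPa.
For an ideal gas ΔU = nCvΔT with Cv = (3/2)R = 12.5 J/(mol·K).
ΔU = 4.75×12.5×(247−457) = -12400 J.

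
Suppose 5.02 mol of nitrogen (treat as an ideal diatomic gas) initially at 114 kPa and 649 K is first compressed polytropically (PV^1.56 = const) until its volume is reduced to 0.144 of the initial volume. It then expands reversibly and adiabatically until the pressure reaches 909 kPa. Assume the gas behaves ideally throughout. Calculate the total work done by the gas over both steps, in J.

V₁ = nRT₁/P₁ = 5.02×8.314×649/114 = 238 L.
Step 1 — Polytropic n=1.56: T₂ = T₁(V₁/V₂)^(n−1) = 649×(6.94)^0.56 = 1920 K; P₂ = P₁(V₁/V₂)^n = 2340 kPa.
W = (P₁V₁−P₂V₂)/(n−1) = (114×238−2340×34.2)/0.56 = -94800 J.
ΔU = nCvΔT = 5.02×20.8×(1920−649) = 133000 J.
Q = ΔU + W = 37900 J.
State after step 1: P = 2340 kPa, V = 34.2 L, T = 1920 K.
Step 2 — Adiabatic: T₂/T₁ = (P₂/P₁)^((γ−1)/γ) ⇒ T₂ = 1920×(0.388)^0.286 = 1470 K; V₂ = 67.3 L.
ΔU = nCvΔT = 5.02×20.8×(1470−1920) = -47500 J.
Q = 0 for an adiabatic process, so W = −ΔU = 47500 J.
Net over both steps: W = -47300 J, Q = 37900 J, ΔU = 85200 J.

-47300 J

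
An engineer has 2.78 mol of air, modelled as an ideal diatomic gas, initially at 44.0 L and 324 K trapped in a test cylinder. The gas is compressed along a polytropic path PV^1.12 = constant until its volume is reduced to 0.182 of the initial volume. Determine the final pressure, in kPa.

P₁ = nRT₁/V₁ = 2.78×8.314×324/44.0 = 170 kPa.
Polytropic n=1.12: T₂ = T₁(V₁/V₂)^(n−1) = 324×(5.49)^0.12 = 397 K; P₂ = P₁(V₁/V₂)^n = 1150 kPa.

1150 kPa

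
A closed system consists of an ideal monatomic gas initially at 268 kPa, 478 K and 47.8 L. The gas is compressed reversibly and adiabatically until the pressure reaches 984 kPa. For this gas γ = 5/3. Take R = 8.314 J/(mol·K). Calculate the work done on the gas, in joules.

13100 J

n = P₁V₁/(RT₁) = 268×47.8/(8.314×478) = 3.22 mol.
Adiabatic: T₂/T₁ = (P₂/P₁)^((γ−1)/γ) ⇒ T₂ = 478×(3.67)^0.400 = 804 K; V₂ = 21.9 L.
ΔU = nCvΔT = 3.22×12.5×(804−478) = 13100 J.
Q = 0 for an adiabatic process, so W = −ΔU = -13100 J.
Work done on the gas = −W_by = 13100 J.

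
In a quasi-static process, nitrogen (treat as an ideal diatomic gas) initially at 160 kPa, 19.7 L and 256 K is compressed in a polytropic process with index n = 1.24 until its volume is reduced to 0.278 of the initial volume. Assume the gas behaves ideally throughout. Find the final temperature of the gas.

Polytropic n=1.24: T₂ = T₁(V₁/V₂)^(n−1) = 256×(3.60)^0.24 = 348 K; P₂ = P₁(V₁/V₂)^n = 783 kPa.

348 K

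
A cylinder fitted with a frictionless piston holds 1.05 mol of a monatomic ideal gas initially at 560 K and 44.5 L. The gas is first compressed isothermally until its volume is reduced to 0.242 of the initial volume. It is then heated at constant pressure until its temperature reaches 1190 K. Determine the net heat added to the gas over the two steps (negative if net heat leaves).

P₁ = nRT₁/V₁ = 1.05×8.314×560/44.5 = 110 kPa.
Step 1 — Isothermal: T stays 560 K; PV = const ⇒ V₂ = 10.8 L, P₂ = 454 kPa.
ΔU = 0 (ideal gas, T constant).
W = nRT ln(V₂/V₁) = 1.05×8.314×560×ln(0.242) = -6940 J.
Q = ΔU + W = -6940 J.
State after step 1: P = 454 kPa, V = 10.8 L, T = 560 K.
Step 2 — Isobaric: P stays 454 kPa; V/T = const ⇒ T₂ = 1190 K, V₂ = 22.9 L.
W = PΔV = 454×(22.9−10.8) kPa·L = 5500 J.
ΔU = nCvΔT = 1.05×12.5×(1190−560) = 8250 J.
Q = ΔU + W = nCpΔT = 13700 J.
Net over both steps: W = -1440 J, Q = 6810 J, ΔU = 8250 J.

6810 J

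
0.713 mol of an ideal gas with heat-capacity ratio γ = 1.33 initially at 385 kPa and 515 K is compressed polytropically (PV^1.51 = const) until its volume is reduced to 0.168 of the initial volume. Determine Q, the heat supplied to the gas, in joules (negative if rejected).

V₁ = nRT₁/P₁ = 0.713×8.314×515/385 = 7.93 L.
Polytropic n=1.51: T₂ = T₁(V₁/V₂)^(n−1) = 515×(5.95)^0.51 = 1280 K; P₂ = P₁(V₁/V₂)^n = 5690 kPa.
W = (P₁V₁−P₂V₂)/(n−1) = (385×7.93−5690×1.33)/0.51 = -8880 J.
ΔU = nCvΔT = 0.713×25.2×(1280−515) = 13700 J.
Q = ΔU + W = 4840 J.

4840 J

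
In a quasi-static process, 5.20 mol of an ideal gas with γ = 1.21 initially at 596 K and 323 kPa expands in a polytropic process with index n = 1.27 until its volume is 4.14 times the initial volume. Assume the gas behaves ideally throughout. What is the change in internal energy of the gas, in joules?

-39100 J

V₁ = nRT₁/P₁ = 5.20×8.314×596/323 = 79.8 L.
Polytropic n=1.27: T₂ = T₁(V₁/V₂)^(n−1) = 596×(0.242)^0.27 = 406 K; P₂ = P₁(V₁/V₂)^n = 53.2 kPa.
For an ideal gas ΔU = nCvΔT with Cv = R/(γ−1) = 39.6 J/(mol·K).
ΔU = 5.20×39.6×(406−596) = -39100 J.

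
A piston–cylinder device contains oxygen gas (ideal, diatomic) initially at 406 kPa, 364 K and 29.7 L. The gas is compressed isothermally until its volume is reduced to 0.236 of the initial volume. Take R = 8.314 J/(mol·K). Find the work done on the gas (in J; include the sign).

n = P₁V₁/(RT₁) = 406×29.7/(8.314×364) = 3.98 mol.
Isothermal: T stays 364 K; PV = const ⇒ V₂ = 7.01 L, P₂ = 1720 kPa.
W = nRT ln(V₂/V₁) = 3.98×8.314×364×ln(0.236) = -17400 J.
Work done on the gas = −W_by = 17400 J.

17400 J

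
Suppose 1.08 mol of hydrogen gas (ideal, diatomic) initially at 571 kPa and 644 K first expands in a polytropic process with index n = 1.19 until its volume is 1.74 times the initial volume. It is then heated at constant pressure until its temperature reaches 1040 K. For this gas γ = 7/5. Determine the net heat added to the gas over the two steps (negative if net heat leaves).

16100 J

V₁ = nRT₁/P₁ = 1.08×8.314×644/571 = 10.1 L.
Step 1 — Polytropic n=1.19: T₂ = T₁(V₁/V₂)^(n−1) = 644×(0.575)^0.19 = 580 K; P₂ = P₁(V₁/V₂)^n = 295 kPa.
W = (P₁V₁−P₂V₂)/(n−1) = (571×10.1−295×17.6)/0.19 = 3040 J.
ΔU = nCvΔT = 1.08×20.8×(580−644) = -1440 J.
Q = ΔU + W = 1600 J.
State after step 1: P = 295 kPa, V = 17.6 L, T = 580 K.
Step 2 — Isobaric: P stays 295 kPa; V/T = const ⇒ T₂ = 1040 K, V₂ = 31.6 L.
W = PΔV = 295×(31.6−17.6) kPa·L = 4130 J.
ΔU = nCvΔT = 1.08×20.8×(1040−580) = 10300 J.
Q = ΔU + W = nCpΔT = 14500 J.
Net over both steps: W = 7170 J, Q = 16100 J, ΔU = 8890 J.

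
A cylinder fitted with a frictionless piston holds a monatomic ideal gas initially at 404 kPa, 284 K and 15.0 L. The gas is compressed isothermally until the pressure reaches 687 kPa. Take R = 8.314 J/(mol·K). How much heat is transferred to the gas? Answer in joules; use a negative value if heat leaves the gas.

n = P₁V₁/(RT₁) = 404×15.0/(8.314×284) = 2.57 mol.
Isothermal: T stays 284 K; PV = const ⇒ V₂ = 8.82 L, P₂ = 687 kPa.
ΔU = 0 (ideal gas, T constant).
W = nRT ln(V₂/V₁) = 2.57×8.314×284×ln(0.588) = -3220 J.
Q = ΔU + W = -3220 J.

-3220 J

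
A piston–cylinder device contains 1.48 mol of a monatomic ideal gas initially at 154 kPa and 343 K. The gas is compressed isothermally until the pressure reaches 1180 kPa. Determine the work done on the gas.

8590 J

V₁ = nRT₁/P₁ = 1.48×8.314×343/154 = 27.4 L.
Isothermal: T stays 343 K; PV = const ⇒ V₂ = 3.58 L, P₂ = 1180 kPa.
W = nRT ln(V₂/V₁) = 1.48×8.314×343×ln(0.131) = -8590 J.
Work done on the gas = −W_by = 8590 J.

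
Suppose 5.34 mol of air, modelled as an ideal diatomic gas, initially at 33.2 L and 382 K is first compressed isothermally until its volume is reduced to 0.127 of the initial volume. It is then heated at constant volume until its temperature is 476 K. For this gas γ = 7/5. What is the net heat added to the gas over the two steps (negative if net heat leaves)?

-24600 J

P₁ = nRT₁/V₁ = 5.34×8.314×382/33.2 = 511 kPa.
Step 1 — Isothermal: T stays 382 K; PV = const ⇒ V₂ = 4.22 L, P₂ = 4020 kPa.
ΔU = 0 (ideal gas, T constant).
W = nRT ln(V₂/V₁) = 5.34×8.314×382×ln(0.127) = -35000 J.
Q = ΔU + W = -35000 J.
State after step 1: P = 4020 kPa, V = 4.22 L, T = 382 K.
Step 2 — Isochoric: V stays 4.22 L; P/T = const ⇒ T₂ = 476 K, P₂ = 5010 kPa.
W = 0 (no volume change).
ΔU = nCvΔT = 5.34×20.8×(476−382) = 10400 J.
Q = ΔU = 10400 J.
Net over both steps: W = -35000 J, Q = -24600 J, ΔU = 10400 J.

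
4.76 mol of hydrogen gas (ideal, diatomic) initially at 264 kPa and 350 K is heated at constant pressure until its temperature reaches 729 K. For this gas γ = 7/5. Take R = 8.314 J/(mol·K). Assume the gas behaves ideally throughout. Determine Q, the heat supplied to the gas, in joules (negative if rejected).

52500 J

V₁ = nRT₁/P₁ = 4.76×8.314×350/264 = 52.5 L.
Isobaric: P stays 264 kPa; V/T = const ⇒ T₂ = 729 K, V₂ = 109 L.
W = PΔV = 264×(109−52.5) kPa·L = 15000 J.
ΔU = nCvΔT = 4.76×20.8×(729−350) = 37500 J.
Q = ΔU + W = nCpΔT = 52500 J.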